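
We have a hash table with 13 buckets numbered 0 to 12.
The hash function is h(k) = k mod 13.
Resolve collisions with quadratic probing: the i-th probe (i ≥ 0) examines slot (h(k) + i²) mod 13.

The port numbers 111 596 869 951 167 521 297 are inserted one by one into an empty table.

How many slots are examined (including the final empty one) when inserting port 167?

5

111 hashes to 7; slot 7 is free => place at 7.
596 hashes to 11; slot 11 is free => place at 11.
869 hashes to 11; 11 taken => place at 12.
951 hashes to 2; slot 2 is free => place at 2.
167 hashes to 11; 11,12,2,7 taken => place at 1.
521 hashes to 1; 1,2 taken => place at 5.
297 hashes to 11; 11,12,2,7,1 taken => place at 10.
Table: [∅, 167, 951, ∅, ∅, 521, ∅, 111, ∅, ∅, 297, 596, 869]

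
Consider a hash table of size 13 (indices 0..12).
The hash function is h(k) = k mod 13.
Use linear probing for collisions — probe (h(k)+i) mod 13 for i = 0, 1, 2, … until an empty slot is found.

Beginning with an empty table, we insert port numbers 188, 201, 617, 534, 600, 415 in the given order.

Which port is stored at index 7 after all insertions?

Insert 188: h=6, slot 6 empty -> index 6.
Insert 201: h=6, slot 6 occupied -> index 7.
Insert 617: h=6, slots 6,7 occupied -> index 8.
Insert 534: h=1, slot 1 empty -> index 1.
Insert 600: h=2, slot 2 empty -> index 2.
Insert 415: h=12, slot 12 empty -> index 12.
Table: [_, 534, 600, _, _, _, 188, 201, 617, _, _, _, 415]

201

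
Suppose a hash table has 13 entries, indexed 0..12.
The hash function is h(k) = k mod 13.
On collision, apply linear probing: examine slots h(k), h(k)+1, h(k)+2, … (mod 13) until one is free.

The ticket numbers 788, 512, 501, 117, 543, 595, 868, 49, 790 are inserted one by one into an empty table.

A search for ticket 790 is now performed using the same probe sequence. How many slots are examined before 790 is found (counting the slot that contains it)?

6

788 hashes to 8; slot 8 is free → place at 8.
512 hashes to 5; slot 5 is free → place at 5.
501 hashes to 7; slot 7 is free → place at 7.
117 hashes to 0; slot 0 is free → place at 0.
543 hashes to 10; slot 10 is free → place at 10.
595 hashes to 10; 10 taken → place at 11.
868 hashes to 10; 10,11 taken → place at 12.
49 hashes to 10; 10,11,12,0 taken → place at 1.
790 hashes to 10; 10,11,12,0,1 taken → place at 2.
Table: [117, 49, 790, _, _, 512, _, 501, 788, _, 543, 595, 868]
Lookup 790: h=10, probe 10,11,12,0,1,2 → found at 2.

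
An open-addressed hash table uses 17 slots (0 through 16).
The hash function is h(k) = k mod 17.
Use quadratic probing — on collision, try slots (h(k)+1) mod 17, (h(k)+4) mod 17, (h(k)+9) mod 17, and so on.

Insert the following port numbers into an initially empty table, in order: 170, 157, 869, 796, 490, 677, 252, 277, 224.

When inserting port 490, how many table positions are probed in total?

2

Insert 170: h=0, slot 0 empty → index 0.
Insert 157: h=4, slot 4 empty → index 4.
Insert 869: h=2, slot 2 empty → index 2.
Insert 796: h=14, slot 14 empty → index 14.
Insert 490: h=14, slot 14 occupied → index 15.
Insert 677: h=14, slots 14,15 occupied → index 1.
Insert 252: h=14, slots 14,15,1 occupied → index 6.
Insert 277: h=5, slot 5 empty → index 5.
Insert 224: h=3, slot 3 empty → index 3.
Table: [170, 677, 869, 224, 157, 277, 252, —, —, —, —, —, —, —, 796, 490, —]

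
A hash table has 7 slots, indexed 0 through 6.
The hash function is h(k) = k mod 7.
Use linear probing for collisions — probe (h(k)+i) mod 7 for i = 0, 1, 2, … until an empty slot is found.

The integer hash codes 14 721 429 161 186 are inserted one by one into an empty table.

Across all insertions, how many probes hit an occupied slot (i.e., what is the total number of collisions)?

14 hashes to 0; slot 0 is free -> place at 0.
721 hashes to 0; 0 taken -> place at 1.
429 hashes to 2; slot 2 is free -> place at 2.
161 hashes to 0; 0,1,2 taken -> place at 3.
186 hashes to 4; slot 4 is free -> place at 4.
Table: [14, 721, 429, 161, 186, ., .]

4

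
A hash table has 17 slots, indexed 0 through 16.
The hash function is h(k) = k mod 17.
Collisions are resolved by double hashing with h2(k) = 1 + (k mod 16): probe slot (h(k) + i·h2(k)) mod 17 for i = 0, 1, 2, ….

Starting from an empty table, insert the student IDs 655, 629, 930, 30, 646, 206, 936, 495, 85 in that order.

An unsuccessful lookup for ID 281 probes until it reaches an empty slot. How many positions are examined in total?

655 hashes to 9; slot 9 is free -> place at 9.
629 hashes to 0; slot 0 is free -> place at 0.
930 hashes to 12; slot 12 is free -> place at 12.
30 hashes to 13; slot 13 is free -> place at 13.
646 hashes to 0, h2=7; 0 taken -> place at 7.
206 hashes to 2; slot 2 is free -> place at 2.
936 hashes to 1; slot 1 is free -> place at 1.
495 hashes to 2, h2=16; 2,1,0 taken -> place at 16.
85 hashes to 0, h2=6; 0 taken -> place at 6.
Table: [629, 936, 206, _, _, _, 85, 646, _, 655, _, _, 930, 30, _, _, 495]
Lookup 281: h=9, h2=10, probe 9,2,12,5 → slot 5 empty, not found.

4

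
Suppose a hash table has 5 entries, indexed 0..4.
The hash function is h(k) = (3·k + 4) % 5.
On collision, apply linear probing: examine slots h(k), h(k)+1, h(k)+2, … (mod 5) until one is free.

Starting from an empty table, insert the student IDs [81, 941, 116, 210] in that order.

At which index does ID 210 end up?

0

81: h=2 → slot 2
941: h=2, probe 2,3 → slot 3
116: h=2, probe 2,3,4 → slot 4
210: h=4, probe 4,0 → slot 0
Table: [210, ., 81, 941, 116]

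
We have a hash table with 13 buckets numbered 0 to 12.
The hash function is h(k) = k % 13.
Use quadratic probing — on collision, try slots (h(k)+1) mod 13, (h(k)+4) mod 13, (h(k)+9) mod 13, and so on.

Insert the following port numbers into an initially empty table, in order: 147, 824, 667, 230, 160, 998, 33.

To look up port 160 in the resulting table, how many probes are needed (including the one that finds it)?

Insert 147: h=4, slot 4 empty -> index 4.
Insert 824: h=5, slot 5 empty -> index 5.
Insert 667: h=4, slots 4,5 occupied -> index 8.
Insert 230: h=9, slot 9 empty -> index 9.
Insert 160: h=4, slots 4,5,8 occupied -> index 0.
Insert 998: h=10, slot 10 empty -> index 10.
Insert 33: h=7, slot 7 empty -> index 7.
Table: [160, —, —, —, 147, 824, —, 33, 667, 230, 998, —, —]
Lookup 160: h=4, probe 4,5,8,0 → found at 0.

4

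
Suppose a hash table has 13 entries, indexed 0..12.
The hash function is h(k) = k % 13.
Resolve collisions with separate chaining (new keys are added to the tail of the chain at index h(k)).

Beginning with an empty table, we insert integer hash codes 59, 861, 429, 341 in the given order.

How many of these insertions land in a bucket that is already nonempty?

1

Insert 59: h=7, bucket 7 empty → new chain.
Insert 861: h=3, bucket 3 empty → new chain.
Insert 429: h=0, bucket 0 empty → new chain.
Insert 341: h=3, bucket 3 nonempty → append to chain.
Final buckets:
0: 429
1: ∅
2: ∅
3: 861 -> 341
4: ∅
5: ∅
6: ∅
7: 59
8: ∅
9: ∅
10: ∅
11: ∅
12: ∅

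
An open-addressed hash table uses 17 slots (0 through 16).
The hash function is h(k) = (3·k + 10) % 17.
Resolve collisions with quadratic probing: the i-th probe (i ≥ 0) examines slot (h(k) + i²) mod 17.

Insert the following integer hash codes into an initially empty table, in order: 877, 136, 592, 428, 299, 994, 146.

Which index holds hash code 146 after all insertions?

877: h=6 -> slot 6
136: h=10 -> slot 10
592: h=1 -> slot 1
428: h=2 -> slot 2
299: h=6, probe 6,7 -> slot 7
994: h=0 -> slot 0
146: h=6, probe 6,7,10,15 -> slot 15
Table: [994, 592, 428, _, _, _, 877, 299, _, _, 136, _, _, _, _, 146, _]

15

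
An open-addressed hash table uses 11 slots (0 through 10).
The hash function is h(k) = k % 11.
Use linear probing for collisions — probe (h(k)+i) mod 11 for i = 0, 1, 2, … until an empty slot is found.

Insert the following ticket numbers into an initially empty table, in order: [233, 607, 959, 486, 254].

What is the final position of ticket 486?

5

233 hashes to 2; slot 2 is free => place at 2.
607 hashes to 2; 2 taken => place at 3.
959 hashes to 2; 2,3 taken => place at 4.
486 hashes to 2; 2,3,4 taken => place at 5.
254 hashes to 1; slot 1 is free => place at 1.
Table: [_, 254, 233, 607, 959, 486, _, _, _, _, _]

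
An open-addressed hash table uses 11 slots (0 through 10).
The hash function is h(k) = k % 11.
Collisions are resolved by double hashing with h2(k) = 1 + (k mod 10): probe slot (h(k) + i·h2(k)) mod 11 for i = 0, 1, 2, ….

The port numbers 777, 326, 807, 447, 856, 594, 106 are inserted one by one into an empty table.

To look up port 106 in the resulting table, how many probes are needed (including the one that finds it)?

3

777 hashes to 7; slot 7 is free -> place at 7.
326 hashes to 7, h2=7; 7 taken -> place at 3.
807 hashes to 4; slot 4 is free -> place at 4.
447 hashes to 7, h2=8; 7,4 taken -> place at 1.
856 hashes to 9; slot 9 is free -> place at 9.
594 hashes to 0; slot 0 is free -> place at 0.
106 hashes to 7, h2=7; 7,3 taken -> place at 10.
Table: [594, 447, _, 326, 807, _, _, 777, _, 856, 106]
Lookup 106: h=7, h2=7, probe 7,3,10 → found at 10.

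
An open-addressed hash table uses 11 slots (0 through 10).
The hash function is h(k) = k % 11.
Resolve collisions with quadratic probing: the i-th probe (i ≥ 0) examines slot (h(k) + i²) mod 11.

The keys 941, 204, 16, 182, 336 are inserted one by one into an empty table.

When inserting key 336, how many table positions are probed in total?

Insert 941: h=6, slot 6 empty → index 6.
Insert 204: h=6, slot 6 occupied → index 7.
Insert 16: h=5, slot 5 empty → index 5.
Insert 182: h=6, slots 6,7 occupied → index 10.
Insert 336: h=6, slots 6,7,10 occupied → index 4.
Table: [., ., ., ., 336, 16, 941, 204, ., ., 182]

4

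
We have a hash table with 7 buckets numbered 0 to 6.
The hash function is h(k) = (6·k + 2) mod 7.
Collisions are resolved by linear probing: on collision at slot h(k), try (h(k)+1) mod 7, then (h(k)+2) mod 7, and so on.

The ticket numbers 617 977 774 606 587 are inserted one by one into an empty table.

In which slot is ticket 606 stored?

0

Insert 617: h=1, slot 1 empty → index 1.
Insert 977: h=5, slot 5 empty → index 5.
Insert 774: h=5, slot 5 occupied → index 6.
Insert 606: h=5, slots 5,6 occupied → index 0.
Insert 587: h=3, slot 3 empty → index 3.
Table: [606, 617, ∅, 587, ∅, 977, 774]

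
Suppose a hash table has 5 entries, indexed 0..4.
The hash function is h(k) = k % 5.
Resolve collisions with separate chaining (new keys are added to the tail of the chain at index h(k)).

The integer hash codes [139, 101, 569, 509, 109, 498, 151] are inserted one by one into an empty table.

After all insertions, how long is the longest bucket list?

139 -> bucket 4
101 -> bucket 1
569 -> bucket 4 (collision)
509 -> bucket 4 (collision)
109 -> bucket 4 (collision)
498 -> bucket 3
151 -> bucket 1 (collision)
Final buckets:
0: .
1: 101 -> 151
2: .
3: 498
4: 139 -> 569 -> 509 -> 109

4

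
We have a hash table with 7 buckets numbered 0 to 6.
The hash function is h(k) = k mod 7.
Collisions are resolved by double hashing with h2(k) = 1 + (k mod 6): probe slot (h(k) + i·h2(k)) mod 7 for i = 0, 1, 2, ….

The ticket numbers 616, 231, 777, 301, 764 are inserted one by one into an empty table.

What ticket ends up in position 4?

616 hashes to 0; slot 0 is free -> place at 0.
231 hashes to 0, h2=4; 0 taken -> place at 4.
777 hashes to 0, h2=4; 0,4 taken -> place at 1.
301 hashes to 0, h2=2; 0 taken -> place at 2.
764 hashes to 1, h2=3; 1,4,0 taken -> place at 3.
Table: [616, 777, 301, 764, 231, ∅, ∅]

231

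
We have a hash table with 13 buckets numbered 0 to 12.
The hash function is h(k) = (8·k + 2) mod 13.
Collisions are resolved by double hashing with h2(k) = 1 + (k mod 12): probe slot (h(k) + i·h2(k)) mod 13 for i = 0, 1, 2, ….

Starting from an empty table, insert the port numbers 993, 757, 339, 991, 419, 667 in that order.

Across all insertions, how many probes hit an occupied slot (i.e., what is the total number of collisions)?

Insert 993: h=3, slot 3 empty → index 3.
Insert 757: h=0, slot 0 empty → index 0.
Insert 339: h=10, slot 10 empty → index 10.
Insert 991: h=0, h2=8, slot 0 occupied → index 8.
Insert 419: h=0, h2=12, slot 0 occupied → index 12.
Insert 667: h=8, h2=8, slots 8,3 occupied → index 11.
Table: [757, —, —, 993, —, —, —, —, 991, —, 339, 667, 419]

4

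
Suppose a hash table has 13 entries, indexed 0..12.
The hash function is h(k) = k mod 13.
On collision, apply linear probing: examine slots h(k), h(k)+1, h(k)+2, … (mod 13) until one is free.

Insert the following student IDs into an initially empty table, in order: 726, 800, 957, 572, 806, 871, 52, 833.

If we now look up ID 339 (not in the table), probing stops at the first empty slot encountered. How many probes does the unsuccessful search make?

5

726: h=11 => slot 11
800: h=7 => slot 7
957: h=8 => slot 8
572: h=0 => slot 0
806: h=0, probe 0,1 => slot 1
871: h=0, probe 0,1,2 => slot 2
52: h=0, probe 0,1,2,3 => slot 3
833: h=1, probe 1,2,3,4 => slot 4
Table: [572, 806, 871, 52, 833, ., ., 800, 957, ., ., 726, .]
Lookup 339: h=1, probe 1,2,3,4,5 → slot 5 empty, not found.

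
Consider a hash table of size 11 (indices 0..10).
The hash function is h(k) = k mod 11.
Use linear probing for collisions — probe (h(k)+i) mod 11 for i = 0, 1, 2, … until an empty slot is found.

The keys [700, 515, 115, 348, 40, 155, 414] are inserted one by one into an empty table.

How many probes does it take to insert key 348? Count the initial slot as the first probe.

2

700: h=7 → slot 7
515: h=9 → slot 9
115: h=5 → slot 5
348: h=7, probe 7,8 → slot 8
40: h=7, probe 7,8,9,10 → slot 10
155: h=1 → slot 1
414: h=7, probe 7,8,9,10,0 → slot 0
Table: [414, 155, ∅, ∅, ∅, 115, ∅, 700, 348, 515, 40]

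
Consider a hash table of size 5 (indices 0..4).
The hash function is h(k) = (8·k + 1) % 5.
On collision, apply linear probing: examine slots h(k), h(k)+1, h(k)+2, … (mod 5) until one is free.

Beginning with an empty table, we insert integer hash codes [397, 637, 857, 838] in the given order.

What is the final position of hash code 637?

3

Insert 397: h=2, slot 2 empty => index 2.
Insert 637: h=2, slot 2 occupied => index 3.
Insert 857: h=2, slots 2,3 occupied => index 4.
Insert 838: h=0, slot 0 empty => index 0.
Table: [838, -, 397, 637, 857]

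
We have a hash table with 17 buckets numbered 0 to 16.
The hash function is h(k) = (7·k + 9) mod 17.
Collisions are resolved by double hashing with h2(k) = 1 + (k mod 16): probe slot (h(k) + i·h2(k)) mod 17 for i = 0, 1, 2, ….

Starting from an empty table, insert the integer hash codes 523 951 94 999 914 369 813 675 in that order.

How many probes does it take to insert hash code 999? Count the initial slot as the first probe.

523: h=15 -> slot 15
951: h=2 -> slot 2
94: h=4 -> slot 4
999: h=15, h2=8, probe 15,6 -> slot 6
914: h=15, h2=3, probe 15,1 -> slot 1
369: h=8 -> slot 8
813: h=5 -> slot 5
675: h=8, h2=4, probe 8,12 -> slot 12
Table: [—, 914, 951, —, 94, 813, 999, —, 369, —, —, —, 675, —, —, 523, —]

2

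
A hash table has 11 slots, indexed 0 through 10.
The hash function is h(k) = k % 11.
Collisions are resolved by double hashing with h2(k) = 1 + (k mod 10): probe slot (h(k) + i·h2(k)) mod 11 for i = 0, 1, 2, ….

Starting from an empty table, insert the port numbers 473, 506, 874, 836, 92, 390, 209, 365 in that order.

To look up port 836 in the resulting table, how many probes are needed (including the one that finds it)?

3

Insert 473: h=0, slot 0 empty -> index 0.
Insert 506: h=0, h2=7, slot 0 occupied -> index 7.
Insert 874: h=5, slot 5 empty -> index 5.
Insert 836: h=0, h2=7, slots 0,7 occupied -> index 3.
Insert 92: h=4, slot 4 empty -> index 4.
Insert 390: h=5, h2=1, slot 5 occupied -> index 6.
Insert 209: h=0, h2=10, slot 0 occupied -> index 10.
Insert 365: h=2, slot 2 empty -> index 2.
Table: [473, -, 365, 836, 92, 874, 390, 506, -, -, 209]
Lookup 836: h=0, h2=7, probe 0,7,3 → found at 3.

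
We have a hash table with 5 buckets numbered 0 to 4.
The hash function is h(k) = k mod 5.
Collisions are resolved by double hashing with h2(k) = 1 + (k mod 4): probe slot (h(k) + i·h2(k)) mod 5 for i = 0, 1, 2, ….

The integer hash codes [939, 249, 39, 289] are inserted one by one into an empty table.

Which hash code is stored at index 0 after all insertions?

289

939 hashes to 4; slot 4 is free -> place at 4.
249 hashes to 4, h2=2; 4 taken -> place at 1.
39 hashes to 4, h2=4; 4 taken -> place at 3.
289 hashes to 4, h2=2; 4,1,3 taken -> place at 0.
Table: [289, 249, -, 39, 939]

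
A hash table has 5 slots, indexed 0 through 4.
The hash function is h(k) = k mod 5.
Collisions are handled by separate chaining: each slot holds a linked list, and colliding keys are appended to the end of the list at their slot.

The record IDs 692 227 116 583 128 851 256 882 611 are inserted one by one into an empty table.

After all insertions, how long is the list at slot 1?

692 → bucket 2
227 → bucket 2 (collision)
116 → bucket 1
583 → bucket 3
128 → bucket 3 (collision)
851 → bucket 1 (collision)
256 → bucket 1 (collision)
882 → bucket 2 (collision)
611 → bucket 1 (collision)
Final buckets:
0: ∅
1: 116 -> 851 -> 256 -> 611
2: 692 -> 227 -> 882
3: 583 -> 128
4: ∅

4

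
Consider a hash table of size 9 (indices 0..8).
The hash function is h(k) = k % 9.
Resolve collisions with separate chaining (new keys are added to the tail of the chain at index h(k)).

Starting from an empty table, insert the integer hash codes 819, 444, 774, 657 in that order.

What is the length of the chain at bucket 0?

819 -> bucket 0
444 -> bucket 3
774 -> bucket 0 (collision)
657 -> bucket 0 (collision)
Final buckets:
0: 819 -> 774 -> 657
1: _
2: _
3: 444
4: _
5: _
6: _
7: _
8: _

3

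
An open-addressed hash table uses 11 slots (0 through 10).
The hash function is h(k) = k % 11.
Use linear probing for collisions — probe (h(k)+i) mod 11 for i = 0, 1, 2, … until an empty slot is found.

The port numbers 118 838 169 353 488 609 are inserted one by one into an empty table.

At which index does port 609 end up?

Insert 118: h=8, slot 8 empty → index 8.
Insert 838: h=2, slot 2 empty → index 2.
Insert 169: h=4, slot 4 empty → index 4.
Insert 353: h=1, slot 1 empty → index 1.
Insert 488: h=4, slot 4 occupied → index 5.
Insert 609: h=4, slots 4,5 occupied → index 6.
Table: [_, 353, 838, _, 169, 488, 609, _, 118, _, _]

6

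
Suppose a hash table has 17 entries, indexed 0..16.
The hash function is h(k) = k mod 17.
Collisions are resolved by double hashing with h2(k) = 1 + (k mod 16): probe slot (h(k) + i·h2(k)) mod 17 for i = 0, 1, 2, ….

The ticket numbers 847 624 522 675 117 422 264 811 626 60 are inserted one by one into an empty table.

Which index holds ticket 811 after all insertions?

Insert 847: h=14, slot 14 empty => index 14.
Insert 624: h=12, slot 12 empty => index 12.
Insert 522: h=12, h2=11, slot 12 occupied => index 6.
Insert 675: h=12, h2=4, slot 12 occupied => index 16.
Insert 117: h=15, slot 15 empty => index 15.
Insert 422: h=14, h2=7, slot 14 occupied => index 4.
Insert 264: h=9, slot 9 empty => index 9.
Insert 811: h=12, h2=12, slot 12 occupied => index 7.
Insert 626: h=14, h2=3, slot 14 occupied => index 0.
Insert 60: h=9, h2=13, slot 9 occupied => index 5.
Table: [626, _, _, _, 422, 60, 522, 811, _, 264, _, _, 624, _, 847, 117, 675]

7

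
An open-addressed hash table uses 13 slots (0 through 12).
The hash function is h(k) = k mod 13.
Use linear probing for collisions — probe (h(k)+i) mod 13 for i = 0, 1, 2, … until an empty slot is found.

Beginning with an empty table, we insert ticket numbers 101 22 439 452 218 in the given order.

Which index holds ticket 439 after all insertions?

11

101 hashes to 10; slot 10 is free → place at 10.
22 hashes to 9; slot 9 is free → place at 9.
439 hashes to 10; 10 taken → place at 11.
452 hashes to 10; 10,11 taken → place at 12.
218 hashes to 10; 10,11,12 taken → place at 0.
Table: [218, ., ., ., ., ., ., ., ., 22, 101, 439, 452]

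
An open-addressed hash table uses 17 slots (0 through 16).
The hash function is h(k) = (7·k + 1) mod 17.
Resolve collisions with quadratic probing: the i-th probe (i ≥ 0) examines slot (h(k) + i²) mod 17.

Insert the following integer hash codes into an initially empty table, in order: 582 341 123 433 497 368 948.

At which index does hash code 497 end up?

16

Insert 582: h=12, slot 12 empty -> index 12.
Insert 341: h=8, slot 8 empty -> index 8.
Insert 123: h=12, slot 12 occupied -> index 13.
Insert 433: h=6, slot 6 empty -> index 6.
Insert 497: h=12, slots 12,13 occupied -> index 16.
Insert 368: h=10, slot 10 empty -> index 10.
Insert 948: h=7, slot 7 empty -> index 7.
Table: [_, _, _, _, _, _, 433, 948, 341, _, 368, _, 582, 123, _, _, 497]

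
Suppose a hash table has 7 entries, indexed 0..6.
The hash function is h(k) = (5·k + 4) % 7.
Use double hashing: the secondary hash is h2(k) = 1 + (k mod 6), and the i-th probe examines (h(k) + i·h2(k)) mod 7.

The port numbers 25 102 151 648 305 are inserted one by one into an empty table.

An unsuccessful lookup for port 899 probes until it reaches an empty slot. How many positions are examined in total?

25 hashes to 3; slot 3 is free → place at 3.
102 hashes to 3, h2=1; 3 taken → place at 4.
151 hashes to 3, h2=2; 3 taken → place at 5.
648 hashes to 3, h2=1; 3,4,5 taken → place at 6.
305 hashes to 3, h2=6; 3 taken → place at 2.
Table: [., ., 305, 25, 102, 151, 648]
Lookup 899: h=5, h2=6, probe 5,4,3,2,1 → slot 1 empty, not found.

5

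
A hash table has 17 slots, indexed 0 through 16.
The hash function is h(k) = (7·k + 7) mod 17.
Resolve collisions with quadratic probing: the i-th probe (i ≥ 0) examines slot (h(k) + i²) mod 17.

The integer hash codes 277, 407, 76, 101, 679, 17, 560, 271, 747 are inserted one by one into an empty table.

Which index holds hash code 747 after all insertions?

2

Insert 277: h=8, slot 8 empty -> index 8.
Insert 407: h=0, slot 0 empty -> index 0.
Insert 76: h=12, slot 12 empty -> index 12.
Insert 101: h=0, slot 0 occupied -> index 1.
Insert 679: h=0, slots 0,1 occupied -> index 4.
Insert 17: h=7, slot 7 empty -> index 7.
Insert 560: h=0, slots 0,1,4 occupied -> index 9.
Insert 271: h=0, slots 0,1,4,9 occupied -> index 16.
Insert 747: h=0, slots 0,1,4,9,16,8 occupied -> index 2.
Table: [407, 101, 747, -, 679, -, -, 17, 277, 560, -, -, 76, -, -, -, 271]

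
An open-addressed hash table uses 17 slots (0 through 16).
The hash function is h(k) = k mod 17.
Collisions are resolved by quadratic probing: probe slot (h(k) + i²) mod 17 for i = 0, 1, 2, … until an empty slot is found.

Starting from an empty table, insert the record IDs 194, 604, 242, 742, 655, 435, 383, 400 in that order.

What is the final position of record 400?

1

194 hashes to 7; slot 7 is free => place at 7.
604 hashes to 9; slot 9 is free => place at 9.
242 hashes to 4; slot 4 is free => place at 4.
742 hashes to 11; slot 11 is free => place at 11.
655 hashes to 9; 9 taken => place at 10.
435 hashes to 10; 10,11 taken => place at 14.
383 hashes to 9; 9,10 taken => place at 13.
400 hashes to 9; 9,10,13 taken => place at 1.
Table: [_, 400, _, _, 242, _, _, 194, _, 604, 655, 742, _, 383, 435, _, _]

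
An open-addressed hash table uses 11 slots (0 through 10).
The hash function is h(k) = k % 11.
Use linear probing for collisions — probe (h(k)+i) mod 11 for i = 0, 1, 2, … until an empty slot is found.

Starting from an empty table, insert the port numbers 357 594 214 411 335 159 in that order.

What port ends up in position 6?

214

357 hashes to 5; slot 5 is free => place at 5.
594 hashes to 0; slot 0 is free => place at 0.
214 hashes to 5; 5 taken => place at 6.
411 hashes to 4; slot 4 is free => place at 4.
335 hashes to 5; 5,6 taken => place at 7.
159 hashes to 5; 5,6,7 taken => place at 8.
Table: [594, _, _, _, 411, 357, 214, 335, 159, _, _]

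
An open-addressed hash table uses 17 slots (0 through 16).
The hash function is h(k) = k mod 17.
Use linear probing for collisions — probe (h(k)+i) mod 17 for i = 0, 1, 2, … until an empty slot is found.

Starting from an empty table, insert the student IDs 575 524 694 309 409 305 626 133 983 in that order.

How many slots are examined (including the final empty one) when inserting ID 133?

575 hashes to 14; slot 14 is free → place at 14.
524 hashes to 14; 14 taken → place at 15.
694 hashes to 14; 14,15 taken → place at 16.
309 hashes to 3; slot 3 is free → place at 3.
409 hashes to 1; slot 1 is free → place at 1.
305 hashes to 16; 16 taken → place at 0.
626 hashes to 14; 14,15,16,0,1 taken → place at 2.
133 hashes to 14; 14,15,16,0,1,2,3 taken → place at 4.
983 hashes to 14; 14,15,16,0,1,2,3,4 taken → place at 5.
Table: [305, 409, 626, 309, 133, 983, —, —, —, —, —, —, —, —, 575, 524, 694]

8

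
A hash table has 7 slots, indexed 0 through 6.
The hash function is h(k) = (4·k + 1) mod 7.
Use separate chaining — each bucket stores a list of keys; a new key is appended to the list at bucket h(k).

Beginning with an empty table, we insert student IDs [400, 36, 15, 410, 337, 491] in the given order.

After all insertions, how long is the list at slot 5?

Insert 400: h=5, bucket 5 empty → new chain.
Insert 36: h=5, bucket 5 nonempty → append to chain.
Insert 15: h=5, bucket 5 nonempty → append to chain.
Insert 410: h=3, bucket 3 empty → new chain.
Insert 337: h=5, bucket 5 nonempty → append to chain.
Insert 491: h=5, bucket 5 nonempty → append to chain.
Final buckets:
0: —
1: —
2: —
3: 410
4: —
5: 400 -> 36 -> 15 -> 337 -> 491
6: —

5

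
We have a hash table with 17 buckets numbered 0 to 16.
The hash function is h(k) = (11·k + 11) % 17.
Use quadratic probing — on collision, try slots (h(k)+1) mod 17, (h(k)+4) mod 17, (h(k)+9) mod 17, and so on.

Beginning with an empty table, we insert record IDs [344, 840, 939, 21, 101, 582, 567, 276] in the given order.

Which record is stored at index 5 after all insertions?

939

Insert 344: h=4, slot 4 empty => index 4.
Insert 840: h=3, slot 3 empty => index 3.
Insert 939: h=4, slot 4 occupied => index 5.
Insert 21: h=4, slots 4,5 occupied => index 8.
Insert 101: h=0, slot 0 empty => index 0.
Insert 582: h=4, slots 4,5,8 occupied => index 13.
Insert 567: h=9, slot 9 empty => index 9.
Insert 276: h=4, slots 4,5,8,13,3 occupied => index 12.
Table: [101, —, —, 840, 344, 939, —, —, 21, 567, —, —, 276, 582, —, —, —]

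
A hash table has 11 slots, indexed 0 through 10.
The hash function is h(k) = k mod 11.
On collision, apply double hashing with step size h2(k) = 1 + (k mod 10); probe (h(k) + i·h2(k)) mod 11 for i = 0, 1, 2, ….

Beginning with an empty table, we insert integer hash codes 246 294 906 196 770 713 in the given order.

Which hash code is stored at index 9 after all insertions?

196

246 hashes to 4; slot 4 is free -> place at 4.
294 hashes to 8; slot 8 is free -> place at 8.
906 hashes to 4, h2=7; 4 taken -> place at 0.
196 hashes to 9; slot 9 is free -> place at 9.
770 hashes to 0, h2=1; 0 taken -> place at 1.
713 hashes to 9, h2=4; 9 taken -> place at 2.
Table: [906, 770, 713, ∅, 246, ∅, ∅, ∅, 294, 196, ∅]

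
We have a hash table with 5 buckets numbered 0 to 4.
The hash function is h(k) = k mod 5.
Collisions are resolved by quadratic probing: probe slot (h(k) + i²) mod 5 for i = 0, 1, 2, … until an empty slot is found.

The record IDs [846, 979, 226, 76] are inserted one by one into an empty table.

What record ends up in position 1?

846

Insert 846: h=1, slot 1 empty → index 1.
Insert 979: h=4, slot 4 empty → index 4.
Insert 226: h=1, slot 1 occupied → index 2.
Insert 76: h=1, slots 1,2 occupied → index 0.
Table: [76, 846, 226, ∅, 979]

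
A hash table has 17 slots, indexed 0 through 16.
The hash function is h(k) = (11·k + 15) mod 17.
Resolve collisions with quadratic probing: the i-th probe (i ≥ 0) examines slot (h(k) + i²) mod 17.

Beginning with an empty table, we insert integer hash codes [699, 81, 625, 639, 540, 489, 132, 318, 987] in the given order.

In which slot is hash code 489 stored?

14

699 hashes to 3; slot 3 is free -> place at 3.
81 hashes to 5; slot 5 is free -> place at 5.
625 hashes to 5; 5 taken -> place at 6.
639 hashes to 6; 6 taken -> place at 7.
540 hashes to 5; 5,6 taken -> place at 9.
489 hashes to 5; 5,6,9 taken -> place at 14.
132 hashes to 5; 5,6,9,14 taken -> place at 4.
318 hashes to 11; slot 11 is free -> place at 11.
987 hashes to 9; 9 taken -> place at 10.
Table: [∅, ∅, ∅, 699, 132, 81, 625, 639, ∅, 540, 987, 318, ∅, ∅, 489, ∅, ∅]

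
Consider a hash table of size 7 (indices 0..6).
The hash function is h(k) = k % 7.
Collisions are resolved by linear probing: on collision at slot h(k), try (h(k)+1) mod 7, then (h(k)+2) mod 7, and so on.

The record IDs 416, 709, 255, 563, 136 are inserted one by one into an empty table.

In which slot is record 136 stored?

6

Insert 416: h=3, slot 3 empty → index 3.
Insert 709: h=2, slot 2 empty → index 2.
Insert 255: h=3, slot 3 occupied → index 4.
Insert 563: h=3, slots 3,4 occupied → index 5.
Insert 136: h=3, slots 3,4,5 occupied → index 6.
Table: [-, -, 709, 416, 255, 563, 136]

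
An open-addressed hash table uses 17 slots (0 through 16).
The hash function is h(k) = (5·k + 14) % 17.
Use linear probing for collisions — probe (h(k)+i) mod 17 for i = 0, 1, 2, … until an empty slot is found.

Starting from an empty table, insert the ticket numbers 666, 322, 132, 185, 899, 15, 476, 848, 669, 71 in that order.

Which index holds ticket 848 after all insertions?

7

666 hashes to 12; slot 12 is free → place at 12.
322 hashes to 9; slot 9 is free → place at 9.
132 hashes to 11; slot 11 is free → place at 11.
185 hashes to 4; slot 4 is free → place at 4.
899 hashes to 4; 4 taken → place at 5.
15 hashes to 4; 4,5 taken → place at 6.
476 hashes to 14; slot 14 is free → place at 14.
848 hashes to 4; 4,5,6 taken → place at 7.
669 hashes to 10; slot 10 is free → place at 10.
71 hashes to 12; 12 taken → place at 13.
Table: [∅, ∅, ∅, ∅, 185, 899, 15, 848, ∅, 322, 669, 132, 666, 71, 476, ∅, ∅]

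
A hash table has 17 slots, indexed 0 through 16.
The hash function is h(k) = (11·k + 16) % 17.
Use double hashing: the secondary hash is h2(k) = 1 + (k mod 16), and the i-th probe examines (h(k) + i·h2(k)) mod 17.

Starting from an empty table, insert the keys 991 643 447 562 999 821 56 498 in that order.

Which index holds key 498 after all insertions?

15

991 hashes to 3; slot 3 is free → place at 3.
643 hashes to 0; slot 0 is free → place at 0.
447 hashes to 3, h2=16; 3 taken → place at 2.
562 hashes to 10; slot 10 is free → place at 10.
999 hashes to 6; slot 6 is free → place at 6.
821 hashes to 3, h2=6; 3 taken → place at 9.
56 hashes to 3, h2=9; 3 taken → place at 12.
498 hashes to 3, h2=3; 3,6,9,12 taken → place at 15.
Table: [643, -, 447, 991, -, -, 999, -, -, 821, 562, -, 56, -, -, 498, -]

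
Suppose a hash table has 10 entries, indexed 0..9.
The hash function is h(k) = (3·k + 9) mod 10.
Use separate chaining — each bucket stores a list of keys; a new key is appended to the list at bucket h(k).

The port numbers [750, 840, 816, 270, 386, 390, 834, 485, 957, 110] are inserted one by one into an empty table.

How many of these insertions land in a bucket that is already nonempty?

5

Insert 750: h=9, bucket 9 empty -> new chain.
Insert 840: h=9, bucket 9 nonempty -> append to chain.
Insert 816: h=7, bucket 7 empty -> new chain.
Insert 270: h=9, bucket 9 nonempty -> append to chain.
Insert 386: h=7, bucket 7 nonempty -> append to chain.
Insert 390: h=9, bucket 9 nonempty -> append to chain.
Insert 834: h=1, bucket 1 empty -> new chain.
Insert 485: h=4, bucket 4 empty -> new chain.
Insert 957: h=0, bucket 0 empty -> new chain.
Insert 110: h=9, bucket 9 nonempty -> append to chain.
Final buckets:
0: 957
1: 834
2: _
3: _
4: 485
5: _
6: _
7: 816 -> 386
8: _
9: 750 -> 840 -> 270 -> 390 -> 110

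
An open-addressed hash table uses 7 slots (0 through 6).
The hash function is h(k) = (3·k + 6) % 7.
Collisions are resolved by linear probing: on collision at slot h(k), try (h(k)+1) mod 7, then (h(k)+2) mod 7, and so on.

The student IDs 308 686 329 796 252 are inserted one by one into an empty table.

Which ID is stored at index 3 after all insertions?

252

Insert 308: h=6, slot 6 empty -> index 6.
Insert 686: h=6, slot 6 occupied -> index 0.
Insert 329: h=6, slots 6,0 occupied -> index 1.
Insert 796: h=0, slots 0,1 occupied -> index 2.
Insert 252: h=6, slots 6,0,1,2 occupied -> index 3.
Table: [686, 329, 796, 252, ., ., 308]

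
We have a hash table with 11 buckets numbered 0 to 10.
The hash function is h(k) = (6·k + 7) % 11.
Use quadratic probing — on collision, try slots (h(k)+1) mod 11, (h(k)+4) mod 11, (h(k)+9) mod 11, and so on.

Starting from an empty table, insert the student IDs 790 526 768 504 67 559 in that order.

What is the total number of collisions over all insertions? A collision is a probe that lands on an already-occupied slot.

10

790 hashes to 6; slot 6 is free -> place at 6.
526 hashes to 6; 6 taken -> place at 7.
768 hashes to 6; 6,7 taken -> place at 10.
504 hashes to 6; 6,7,10 taken -> place at 4.
67 hashes to 2; slot 2 is free -> place at 2.
559 hashes to 6; 6,7,10,4 taken -> place at 0.
Table: [559, -, 67, -, 504, -, 790, 526, -, -, 768]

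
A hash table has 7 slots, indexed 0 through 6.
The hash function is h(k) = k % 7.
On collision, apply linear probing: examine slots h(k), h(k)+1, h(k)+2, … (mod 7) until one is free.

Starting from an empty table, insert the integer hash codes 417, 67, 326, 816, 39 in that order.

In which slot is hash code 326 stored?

417 hashes to 4; slot 4 is free => place at 4.
67 hashes to 4; 4 taken => place at 5.
326 hashes to 4; 4,5 taken => place at 6.
816 hashes to 4; 4,5,6 taken => place at 0.
39 hashes to 4; 4,5,6,0 taken => place at 1.
Table: [816, 39, ∅, ∅, 417, 67, 326]

6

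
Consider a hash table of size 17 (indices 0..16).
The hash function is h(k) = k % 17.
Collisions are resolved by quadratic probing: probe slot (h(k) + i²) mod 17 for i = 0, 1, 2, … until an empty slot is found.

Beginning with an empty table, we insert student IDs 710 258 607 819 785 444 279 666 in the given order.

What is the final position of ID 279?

8

710: h=13 -> slot 13
258: h=3 -> slot 3
607: h=12 -> slot 12
819: h=3, probe 3,4 -> slot 4
785: h=3, probe 3,4,7 -> slot 7
444: h=2 -> slot 2
279: h=7, probe 7,8 -> slot 8
666: h=3, probe 3,4,7,12,2,11 -> slot 11
Table: [., ., 444, 258, 819, ., ., 785, 279, ., ., 666, 607, 710, ., ., .]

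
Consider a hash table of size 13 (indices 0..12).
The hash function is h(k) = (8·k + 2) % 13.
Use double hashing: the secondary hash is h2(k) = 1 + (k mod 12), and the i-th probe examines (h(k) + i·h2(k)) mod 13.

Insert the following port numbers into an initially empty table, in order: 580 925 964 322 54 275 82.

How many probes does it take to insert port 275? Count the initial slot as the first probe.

3

Insert 580: h=1, slot 1 empty -> index 1.
Insert 925: h=5, slot 5 empty -> index 5.
Insert 964: h=5, h2=5, slot 5 occupied -> index 10.
Insert 322: h=4, slot 4 empty -> index 4.
Insert 54: h=5, h2=7, slot 5 occupied -> index 12.
Insert 275: h=5, h2=12, slots 5,4 occupied -> index 3.
Insert 82: h=8, slot 8 empty -> index 8.
Table: [—, 580, —, 275, 322, 925, —, —, 82, —, 964, —, 54]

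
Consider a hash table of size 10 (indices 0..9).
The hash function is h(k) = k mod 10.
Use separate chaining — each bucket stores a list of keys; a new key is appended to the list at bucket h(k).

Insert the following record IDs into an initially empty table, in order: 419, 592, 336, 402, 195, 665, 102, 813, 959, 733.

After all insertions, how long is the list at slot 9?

419 -> bucket 9
592 -> bucket 2
336 -> bucket 6
402 -> bucket 2 (collision)
195 -> bucket 5
665 -> bucket 5 (collision)
102 -> bucket 2 (collision)
813 -> bucket 3
959 -> bucket 9 (collision)
733 -> bucket 3 (collision)
Final buckets:
0: -
1: -
2: 592 -> 402 -> 102
3: 813 -> 733
4: -
5: 195 -> 665
6: 336
7: -
8: -
9: 419 -> 959

2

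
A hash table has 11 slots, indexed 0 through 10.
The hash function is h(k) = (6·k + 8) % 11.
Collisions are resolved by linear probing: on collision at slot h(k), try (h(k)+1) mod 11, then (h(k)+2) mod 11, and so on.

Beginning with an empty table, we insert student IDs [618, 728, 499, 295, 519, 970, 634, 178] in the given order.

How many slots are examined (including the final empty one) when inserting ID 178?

6

618: h=9 => slot 9
728: h=9, probe 9,10 => slot 10
499: h=10, probe 10,0 => slot 0
295: h=7 => slot 7
519: h=9, probe 9,10,0,1 => slot 1
970: h=9, probe 9,10,0,1,2 => slot 2
634: h=6 => slot 6
178: h=9, probe 9,10,0,1,2,3 => slot 3
Table: [499, 519, 970, 178, —, —, 634, 295, —, 618, 728]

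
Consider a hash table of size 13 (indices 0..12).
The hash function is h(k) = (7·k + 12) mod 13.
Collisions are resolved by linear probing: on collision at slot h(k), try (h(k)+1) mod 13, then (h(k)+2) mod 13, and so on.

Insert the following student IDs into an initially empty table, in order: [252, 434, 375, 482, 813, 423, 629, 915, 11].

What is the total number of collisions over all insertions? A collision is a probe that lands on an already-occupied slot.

Insert 252: h=8, slot 8 empty => index 8.
Insert 434: h=8, slot 8 occupied => index 9.
Insert 375: h=11, slot 11 empty => index 11.
Insert 482: h=6, slot 6 empty => index 6.
Insert 813: h=9, slot 9 occupied => index 10.
Insert 423: h=9, slots 9,10,11 occupied => index 12.
Insert 629: h=8, slots 8,9,10,11,12 occupied => index 0.
Insert 915: h=8, slots 8,9,10,11,12,0 occupied => index 1.
Insert 11: h=11, slots 11,12,0,1 occupied => index 2.
Table: [629, 915, 11, -, -, -, 482, -, 252, 434, 813, 375, 423]

20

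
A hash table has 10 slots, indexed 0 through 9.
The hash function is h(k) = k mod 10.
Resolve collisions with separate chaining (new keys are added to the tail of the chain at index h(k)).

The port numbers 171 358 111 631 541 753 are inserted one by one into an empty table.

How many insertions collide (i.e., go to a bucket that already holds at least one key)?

3

171 -> bucket 1
358 -> bucket 8
111 -> bucket 1 (collision)
631 -> bucket 1 (collision)
541 -> bucket 1 (collision)
753 -> bucket 3
Final buckets:
0: ∅
1: 171 -> 111 -> 631 -> 541
2: ∅
3: 753
4: ∅
5: ∅
6: ∅
7: ∅
8: 358
9: ∅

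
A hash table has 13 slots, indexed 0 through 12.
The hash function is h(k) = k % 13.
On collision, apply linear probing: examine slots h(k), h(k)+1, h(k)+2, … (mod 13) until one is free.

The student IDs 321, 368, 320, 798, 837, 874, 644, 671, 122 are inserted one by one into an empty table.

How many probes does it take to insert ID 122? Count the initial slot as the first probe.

321: h=9 => slot 9
368: h=4 => slot 4
320: h=8 => slot 8
798: h=5 => slot 5
837: h=5, probe 5,6 => slot 6
874: h=3 => slot 3
644: h=7 => slot 7
671: h=8, probe 8,9,10 => slot 10
122: h=5, probe 5,6,7,8,9,10,11 => slot 11
Table: [_, _, _, 874, 368, 798, 837, 644, 320, 321, 671, 122, _]

7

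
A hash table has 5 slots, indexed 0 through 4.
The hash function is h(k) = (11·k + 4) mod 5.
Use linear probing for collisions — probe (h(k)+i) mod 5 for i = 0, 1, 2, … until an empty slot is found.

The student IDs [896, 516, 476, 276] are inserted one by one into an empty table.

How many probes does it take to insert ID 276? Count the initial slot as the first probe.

896: h=0 -> slot 0
516: h=0, probe 0,1 -> slot 1
476: h=0, probe 0,1,2 -> slot 2
276: h=0, probe 0,1,2,3 -> slot 3
Table: [896, 516, 476, 276, _]

4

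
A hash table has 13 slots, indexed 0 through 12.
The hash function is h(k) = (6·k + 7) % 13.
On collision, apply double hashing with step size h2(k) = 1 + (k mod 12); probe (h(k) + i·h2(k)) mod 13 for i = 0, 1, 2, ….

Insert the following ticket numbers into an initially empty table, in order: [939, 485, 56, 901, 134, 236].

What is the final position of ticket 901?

7

939 hashes to 12; slot 12 is free -> place at 12.
485 hashes to 5; slot 5 is free -> place at 5.
56 hashes to 5, h2=9; 5 taken -> place at 1.
901 hashes to 5, h2=2; 5 taken -> place at 7.
134 hashes to 5, h2=3; 5 taken -> place at 8.
236 hashes to 6; slot 6 is free -> place at 6.
Table: [_, 56, _, _, _, 485, 236, 901, 134, _, _, _, 939]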